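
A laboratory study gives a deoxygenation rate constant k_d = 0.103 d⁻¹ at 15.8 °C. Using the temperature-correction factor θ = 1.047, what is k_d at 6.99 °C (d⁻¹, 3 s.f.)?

k_d ≈ 0.0687 d⁻¹

k_d(T₂) = k_d(T₁) · θ^(T₂−T₁) = 0.103 × 1.047^(6.99−15.8)
= 0.103 × 1.047^-8.81 = 0.103 × 0.6672 = 0.06872 d⁻¹.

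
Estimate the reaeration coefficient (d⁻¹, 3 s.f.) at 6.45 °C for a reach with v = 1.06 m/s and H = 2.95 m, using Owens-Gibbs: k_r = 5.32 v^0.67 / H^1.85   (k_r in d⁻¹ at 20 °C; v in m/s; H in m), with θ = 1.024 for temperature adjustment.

k_r(20) = 5.32 × 1.06^0.67 / 2.95^1.85 = 5.32 × 1.040 / 7.399 = 0.7476 d⁻¹.
k_r(6.45) = 0.7476 × 1.024^(6.45−20) = 0.7476 × 0.7252 = 0.5422 d⁻¹.

k_r ≈ 0.542 d⁻¹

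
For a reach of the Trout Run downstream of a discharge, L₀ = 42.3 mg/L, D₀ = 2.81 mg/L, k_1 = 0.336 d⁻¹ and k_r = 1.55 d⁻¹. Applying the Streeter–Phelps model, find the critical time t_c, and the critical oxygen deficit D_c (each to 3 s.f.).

With k_r/k_1 = 4.613 and 1 − D₀(k_r−k_1)/(k_1 L₀) = 0.7600,
t_c = ln(4.613 × 0.7600) / (1.55 − 0.336) = ln(3.506) / 1.214 = 1.254/1.214 = 1.033 d.
D_c = (k_1/k_r) L₀ e^(−k_1 t_c) = (0.336/1.55) × 42.3 × e^(−0.336×1.033) = 0.2168 × 42.3 × 0.7067 = 6.480 mg/L.

t_c ≈ 1.03 d; D_c ≈ 6.48 mg/L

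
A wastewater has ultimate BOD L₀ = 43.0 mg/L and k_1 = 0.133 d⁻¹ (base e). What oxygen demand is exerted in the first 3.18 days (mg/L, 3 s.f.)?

y ≈ 14.8 mg/L

y_t = L₀(1 − e^(−k_1 t)) = 43.0 × (1 − e^(−0.133×3.18))
= 43.0 × (1 − 0.6551) = 43.0 × 0.3449 = 14.83 mg/L.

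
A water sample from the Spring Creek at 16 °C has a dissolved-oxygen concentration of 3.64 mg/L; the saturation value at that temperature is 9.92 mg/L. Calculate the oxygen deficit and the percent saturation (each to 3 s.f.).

D = C_s − C = 9.92 − 3.64 = 6.28 mg/L.
% saturation = 3.64/9.92 × 100 = 36.7 %.

D ≈ 6.28 mg/L; 36.7 % saturation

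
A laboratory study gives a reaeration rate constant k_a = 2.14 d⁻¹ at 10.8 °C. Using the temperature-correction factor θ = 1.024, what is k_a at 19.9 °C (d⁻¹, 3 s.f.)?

k_a(T₂) = k_a(T₁) · θ^(T₂−T₁) = 2.14 × 1.024^(19.9−10.8)
= 2.14 × 1.024^9.10 = 2.14 × 1.241 = 2.655 d⁻¹.

k_a ≈ 2.66 d⁻¹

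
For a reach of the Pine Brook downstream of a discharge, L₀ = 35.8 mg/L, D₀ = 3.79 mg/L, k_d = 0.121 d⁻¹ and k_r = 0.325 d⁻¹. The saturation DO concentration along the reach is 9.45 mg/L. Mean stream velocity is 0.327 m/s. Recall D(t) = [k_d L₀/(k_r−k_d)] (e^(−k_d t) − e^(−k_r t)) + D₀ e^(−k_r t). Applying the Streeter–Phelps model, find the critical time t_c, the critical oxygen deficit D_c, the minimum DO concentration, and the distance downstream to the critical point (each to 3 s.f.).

With k_r/k_d = 2.686 and 1 − D₀(k_r−k_d)/(k_d L₀) = 0.8215,
t_c = ln(2.686 × 0.8215) / (0.325 − 0.121) = ln(2.207) / 0.2040 = 0.7914/0.2040 = 3.880 d.
D_c = (k_d/k_r) L₀ e^(−k_d t_c) = (0.121/0.325) × 35.8 × e^(−0.121×3.880) = 0.3723 × 35.8 × 0.6254 = 8.335 mg/L.
Minimum DO = C_s − D_c = 9.45 − 8.335 = 1.115 mg/L.
x_c = v t_c = 0.327 m/s × 3.880 d × 86400 s/d = 109600 m ≈ 110 km.

t_c ≈ 3.88 d; D_c ≈ 8.34 mg/L; min DO ≈ 1.11 mg/L; x_c ≈ 110 km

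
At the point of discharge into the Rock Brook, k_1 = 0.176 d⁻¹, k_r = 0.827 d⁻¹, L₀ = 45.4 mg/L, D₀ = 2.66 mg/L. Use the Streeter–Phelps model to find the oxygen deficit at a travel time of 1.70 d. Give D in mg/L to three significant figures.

D ≈ 6.74 mg/L

k_1 L₀/(k_r−k_1) = 0.176×45.4/(0.827−0.176) = 7.990/0.6510 = 12.27 mg/L.
e^(−k_1 t) = e^(−0.176×1.700) = 0.7414; e^(−k_r t) = e^(−0.827×1.700) = 0.2451.
D = 12.27 × (0.7414 − 0.2451) + 2.66 × 0.2451 = 6.091 + 0.6521 = 6.743 mg/L.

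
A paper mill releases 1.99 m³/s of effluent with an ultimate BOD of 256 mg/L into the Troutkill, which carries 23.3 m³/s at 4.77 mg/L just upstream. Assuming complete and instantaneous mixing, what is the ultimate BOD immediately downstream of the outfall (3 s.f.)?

24.5 mg/L

Flow-weighted mixing: C = (Q_r C_r + Q_w C_w)/(Q_r + Q_w)
= (23.3×4.77 + 1.99×256)/(23.3 + 1.99) = 620.6/25.29 = 24.54 mg/L.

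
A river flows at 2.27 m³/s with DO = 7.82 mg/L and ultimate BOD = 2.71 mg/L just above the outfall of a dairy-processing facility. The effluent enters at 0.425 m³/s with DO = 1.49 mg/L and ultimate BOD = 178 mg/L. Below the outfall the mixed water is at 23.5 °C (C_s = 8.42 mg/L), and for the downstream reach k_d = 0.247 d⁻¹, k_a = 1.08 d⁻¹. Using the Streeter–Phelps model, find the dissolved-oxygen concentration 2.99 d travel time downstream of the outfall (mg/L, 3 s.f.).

DO ≈ 4.41 mg/L

Mixed DO = (2.27×7.82 + 0.425×1.49)/(2.27+0.425) = 18.38/2.695 = 6.822 mg/L.
Mixed L₀ = (2.27×2.71 + 0.425×178)/(2.695) = 81.80/2.695 = 30.35 mg/L.
Initial deficit D₀ = C_s − DO₀ = 8.42 − 6.822 = 1.598 mg/L.
D(2.99) = [0.247×30.35/(1.08−0.247)](e^(−0.247×2.99) − e^(−1.08×2.99)) + 1.598 e^(−1.08×2.99)
= 9.000 × (0.4778 − 0.03959) + 1.598 × 0.03959 = 4.007 mg/L.
DO = 8.42 − 4.007 = 4.413 mg/L.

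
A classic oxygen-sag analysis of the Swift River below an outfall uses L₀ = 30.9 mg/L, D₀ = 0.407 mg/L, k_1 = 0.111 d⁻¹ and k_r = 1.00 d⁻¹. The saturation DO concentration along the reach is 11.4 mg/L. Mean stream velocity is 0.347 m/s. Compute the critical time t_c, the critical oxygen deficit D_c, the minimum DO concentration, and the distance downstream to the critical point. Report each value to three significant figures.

At the critical point dD/dt = 0, so k_1 L₀ e^(−k_1 t) = k_r D. Substituting D(t) from the Streeter–Phelps equation and solving for t gives
t_c = ln[(k_r/k_1)(1 − D₀(k_r−k_1)/(k_1 L₀))] / (k_r−k_1).
Here k_r−k_1 = 0.8890 d⁻¹ and 1 − D₀(k_r−k_1)/(k_1 L₀) = 1 − 0.407×0.8890/(0.111×30.9) = 0.8945, so
t_c = ln(9.009 × 0.8945) / 0.8890 = 2.087 / 0.8890 = 2.347 d.
D_c = (k_1/k_r) L₀ e^(−k_1 t_c) = (0.111/1.00) × 30.9 × e^(−0.111×2.347) = 0.1110 × 30.9 × 0.7706 = 2.643 mg/L.
Minimum DO = C_s − D_c = 11.4 − 2.643 = 8.757 mg/L.
x_c = v t_c = 0.347 m/s × 2.347 d × 86400 s/d = 70370 m ≈ 70.4 km.

t_c ≈ 2.35 d; D_c ≈ 2.64 mg/L; min DO ≈ 8.76 mg/L; x_c ≈ 70.4 km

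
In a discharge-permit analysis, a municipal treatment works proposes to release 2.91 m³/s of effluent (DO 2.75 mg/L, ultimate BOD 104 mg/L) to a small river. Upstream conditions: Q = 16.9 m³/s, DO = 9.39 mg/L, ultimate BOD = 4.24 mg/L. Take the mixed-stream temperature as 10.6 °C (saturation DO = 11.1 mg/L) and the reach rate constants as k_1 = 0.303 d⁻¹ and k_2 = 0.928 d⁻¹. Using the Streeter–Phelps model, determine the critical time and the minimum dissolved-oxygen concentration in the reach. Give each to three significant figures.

Mixed DO = (16.9×9.39 + 2.91×2.75)/(16.9+2.91) = 166.7/19.81 = 8.415 mg/L.
Mixed L₀ = (16.9×4.24 + 2.91×104)/(19.81) = 374.3/19.81 = 18.89 mg/L.
Initial deficit D₀ = C_s − DO₀ = 11.1 − 8.415 = 2.685 mg/L.
t_c = (1/0.6250) ln[(0.928/0.303)(1 − 2.685×0.6250/(0.303×18.89))] = 1.600 × ln(2.165) = 1.236 d.
D_c = (0.303/0.928) × 18.89 × e^(−0.303×1.236) = 0.3265 × 18.89 × 0.6877 = 4.242 mg/L.
Minimum DO = 11.1 − 4.242 = 6.858 mg/L.

t_c ≈ 1.24 d; minimum DO ≈ 6.86 mg/L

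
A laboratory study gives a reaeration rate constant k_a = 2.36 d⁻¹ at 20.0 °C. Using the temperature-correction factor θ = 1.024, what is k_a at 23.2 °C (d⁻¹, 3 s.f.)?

k_a(T₂) = k_a(T₁) · θ^(T₂−T₁) = 2.36 × 1.024^(23.2−20.0)
= 2.36 × 1.024^3.20 = 2.36 × 1.079 = 2.546 d⁻¹.

k_a ≈ 2.55 d⁻¹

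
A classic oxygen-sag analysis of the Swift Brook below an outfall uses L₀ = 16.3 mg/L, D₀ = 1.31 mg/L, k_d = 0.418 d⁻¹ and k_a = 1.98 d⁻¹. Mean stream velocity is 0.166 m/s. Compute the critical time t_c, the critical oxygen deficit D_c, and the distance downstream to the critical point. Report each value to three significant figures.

With k_a/k_d = 4.737 and 1 − D₀(k_a−k_d)/(k_d L₀) = 0.6997,
t_c = ln(4.737 × 0.6997) / (1.98 − 0.418) = ln(3.314) / 1.562 = 1.198/1.562 = 0.7671 d.
D_c = (k_d/k_a) L₀ e^(−k_d t_c) = (0.418/1.98) × 16.3 × e^(−0.418×0.7671) = 0.2111 × 16.3 × 0.7257 = 2.497 mg/L.
x_c = v t_c = 0.166 m/s × 0.7671 d × 86400 s/d = 11000 m ≈ 11.0 km.

t_c ≈ 0.767 d; D_c ≈ 2.50 mg/L; x_c ≈ 11.0 km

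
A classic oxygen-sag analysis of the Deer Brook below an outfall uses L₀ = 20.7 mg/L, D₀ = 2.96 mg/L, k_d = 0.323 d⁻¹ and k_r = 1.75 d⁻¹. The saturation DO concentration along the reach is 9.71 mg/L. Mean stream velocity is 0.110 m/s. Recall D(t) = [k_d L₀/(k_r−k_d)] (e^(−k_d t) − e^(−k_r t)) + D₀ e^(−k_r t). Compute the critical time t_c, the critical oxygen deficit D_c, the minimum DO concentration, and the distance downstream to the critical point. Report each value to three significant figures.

t_c = [1/(k_r−k_d)] ln[(k_r/k_d)(1 − D₀(k_r−k_d)/(k_d L₀))]
= [1/(1.75−0.323)] ln[(1.75/0.323)(1 − 2.96×1.427/(0.323×20.7))]
= (1/1.427) ln[5.418 × 0.3683] = 0.7008 × ln(1.995) = 0.7008 × 0.6907 = 0.4840 d.
D_c = (k_d/k_r) L₀ e^(−k_d t_c) = (0.323/1.75) × 20.7 × e^(−0.323×0.4840) = 0.1846 × 20.7 × 0.8553 = 3.268 mg/L.
Minimum DO = C_s − D_c = 9.71 − 3.268 = 6.442 mg/L.
x_c = v t_c = 0.110 m/s × 0.4840 d × 86400 s/d = 4600 m ≈ 4.60 km.

t_c ≈ 0.484 d; D_c ≈ 3.27 mg/L; min DO ≈ 6.44 mg/L; x_c ≈ 4.60 km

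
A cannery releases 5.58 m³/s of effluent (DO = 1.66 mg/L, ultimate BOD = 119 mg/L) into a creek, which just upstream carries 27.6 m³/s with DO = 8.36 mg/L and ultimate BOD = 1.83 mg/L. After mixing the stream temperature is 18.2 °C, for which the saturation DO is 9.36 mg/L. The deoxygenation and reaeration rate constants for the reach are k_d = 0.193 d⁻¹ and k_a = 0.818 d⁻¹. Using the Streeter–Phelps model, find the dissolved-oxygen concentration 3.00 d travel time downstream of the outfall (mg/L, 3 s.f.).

DO ≈ 6.02 mg/L

Mixed DO = (27.6×8.36 + 5.58×1.66)/(27.6+5.58) = 240.0/33.18 = 7.233 mg/L.
Mixed L₀ = (27.6×1.83 + 5.58×119)/(33.18) = 714.5/33.18 = 21.53 mg/L.
Initial deficit D₀ = C_s − DO₀ = 9.36 − 7.233 = 2.127 mg/L.
D(3.00) = [0.193×21.53/(0.818−0.193)](e^(−0.193×3.00) − e^(−0.818×3.00)) + 2.127 e^(−0.818×3.00)
= 6.650 × (0.5605 − 0.08595) + 2.127 × 0.08595 = 3.338 mg/L.
DO = 9.36 − 3.338 = 6.022 mg/L.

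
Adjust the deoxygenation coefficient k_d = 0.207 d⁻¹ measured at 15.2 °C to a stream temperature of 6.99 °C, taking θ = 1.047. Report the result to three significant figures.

k_d ≈ 0.142 d⁻¹

k_d(T₂) = k_d(T₁) · θ^(T₂−T₁) = 0.207 × 1.047^(6.99−15.2)
= 0.207 × 1.047^-8.21 = 0.207 × 0.6859 = 0.1420 d⁻¹.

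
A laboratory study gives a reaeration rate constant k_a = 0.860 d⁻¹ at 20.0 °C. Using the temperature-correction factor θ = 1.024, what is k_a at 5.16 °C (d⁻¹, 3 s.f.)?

k_a(T₂) = k_a(T₁) · θ^(T₂−T₁) = 0.860 × 1.024^(5.16−20.0)
= 0.860 × 1.024^-14.8 = 0.860 × 0.7033 = 0.6048 d⁻¹.

k_a ≈ 0.605 d⁻¹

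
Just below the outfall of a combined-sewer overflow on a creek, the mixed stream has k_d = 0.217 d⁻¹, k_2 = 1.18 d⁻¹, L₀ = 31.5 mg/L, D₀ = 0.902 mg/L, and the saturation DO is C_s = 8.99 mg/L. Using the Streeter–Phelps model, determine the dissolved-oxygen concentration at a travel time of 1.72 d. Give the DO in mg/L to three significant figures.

DO ≈ 4.92 mg/L

k_d L₀/(k_2−k_d) = 0.217×31.5/(1.18−0.217) = 6.835/0.9630 = 7.098 mg/L.
e^(−k_d t) = e^(−0.217×1.720) = 0.6885; e^(−k_2 t) = e^(−1.18×1.720) = 0.1314.
D = 7.098 × (0.6885 − 0.1314) + 0.902 × 0.1314 = 3.954 + 0.1185 = 4.073 mg/L.
DO = C_s − D = 8.99 − 4.073 = 4.917 mg/L.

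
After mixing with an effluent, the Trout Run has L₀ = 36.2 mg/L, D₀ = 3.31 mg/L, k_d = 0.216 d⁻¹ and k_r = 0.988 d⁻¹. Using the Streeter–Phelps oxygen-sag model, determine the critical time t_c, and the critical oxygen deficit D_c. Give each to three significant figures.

t_c ≈ 1.46 d; D_c ≈ 5.78 mg/L

t_c = [1/(k_r−k_d)] ln[(k_r/k_d)(1 − D₀(k_r−k_d)/(k_d L₀))]
= [1/(0.988−0.216)] ln[(0.988/0.216)(1 − 3.31×0.7720/(0.216×36.2))]
= (1/0.7720) ln[4.574 × 0.6732] = 1.295 × ln(3.079) = 1.295 × 1.125 = 1.457 d.
L(t_c) = L₀ e^(−k_d t_c) = 36.2 × 0.7300 = 26.43 mg/L, and at the critical point k_r D_c = k_d L, so D_c = (0.216/0.988) × 26.43 = 5.778 mg/L.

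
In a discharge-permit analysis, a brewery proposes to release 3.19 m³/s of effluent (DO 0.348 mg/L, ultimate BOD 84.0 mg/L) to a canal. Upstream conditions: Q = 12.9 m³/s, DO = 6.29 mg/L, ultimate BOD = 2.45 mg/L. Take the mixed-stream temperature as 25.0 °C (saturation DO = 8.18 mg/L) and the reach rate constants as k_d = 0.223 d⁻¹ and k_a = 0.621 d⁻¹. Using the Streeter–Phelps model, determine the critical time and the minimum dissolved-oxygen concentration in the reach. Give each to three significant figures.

Mixed DO = (12.9×6.29 + 3.19×0.348)/(12.9+3.19) = 82.25/16.09 = 5.112 mg/L.
Mixed L₀ = (12.9×2.45 + 3.19×84.0)/(16.09) = 299.6/16.09 = 18.62 mg/L.
Initial deficit D₀ = C_s − DO₀ = 8.18 − 5.112 = 3.068 mg/L.
t_c = (1/0.3980) ln[(0.621/0.223)(1 − 3.068×0.3980/(0.223×18.62))] = 2.513 × ln(1.966) = 1.698 d.
D_c = (0.223/0.621) × 18.62 × e^(−0.223×1.698) = 0.3591 × 18.62 × 0.6848 = 4.578 mg/L.
Minimum DO = 8.18 − 4.578 = 3.602 mg/L.

t_c ≈ 1.70 d; minimum DO ≈ 3.60 mg/L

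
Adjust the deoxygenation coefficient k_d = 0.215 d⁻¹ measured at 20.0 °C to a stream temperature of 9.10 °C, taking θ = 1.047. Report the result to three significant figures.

k_d(T₂) = k_d(T₁) · θ^(T₂−T₁) = 0.215 × 1.047^(9.10−20.0)
= 0.215 × 1.047^-10.9 = 0.215 × 0.6062 = 0.1303 d⁻¹.

k_d ≈ 0.130 d⁻¹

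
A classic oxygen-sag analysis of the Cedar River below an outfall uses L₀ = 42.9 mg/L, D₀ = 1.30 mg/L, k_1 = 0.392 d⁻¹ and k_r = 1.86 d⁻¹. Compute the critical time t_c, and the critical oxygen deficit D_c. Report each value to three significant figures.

t_c ≈ 0.979 d; D_c ≈ 6.16 mg/L

At the critical point dD/dt = 0, so k_1 L₀ e^(−k_1 t) = k_r D. Substituting D(t) from the Streeter–Phelps equation and solving for t gives
t_c = ln[(k_r/k_1)(1 − D₀(k_r−k_1)/(k_1 L₀))] / (k_r−k_1).
Here k_r−k_1 = 1.468 d⁻¹ and 1 − D₀(k_r−k_1)/(k_1 L₀) = 1 − 1.30×1.468/(0.392×42.9) = 0.8865, so
t_c = ln(4.745 × 0.8865) / 1.468 = 1.437 / 1.468 = 0.9786 d.
L(t_c) = L₀ e^(−k_1 t_c) = 42.9 × 0.6814 = 29.23 mg/L, and at the critical point k_r D_c = k_1 L, so D_c = (0.392/1.86) × 29.23 = 6.161 mg/L.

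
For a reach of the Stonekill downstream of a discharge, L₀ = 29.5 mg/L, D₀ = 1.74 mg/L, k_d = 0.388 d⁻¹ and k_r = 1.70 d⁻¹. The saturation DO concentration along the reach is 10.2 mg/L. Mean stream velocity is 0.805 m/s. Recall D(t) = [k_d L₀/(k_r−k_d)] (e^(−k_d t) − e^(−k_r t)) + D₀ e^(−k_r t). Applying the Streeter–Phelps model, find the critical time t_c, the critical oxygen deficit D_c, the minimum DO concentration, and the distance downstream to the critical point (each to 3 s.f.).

At the critical point dD/dt = 0, so k_d L₀ e^(−k_d t) = k_r D. Substituting D(t) from the Streeter–Phelps equation and solving for t gives
t_c = ln[(k_r/k_d)(1 − D₀(k_r−k_d)/(k_d L₀))] / (k_r−k_d).
Here k_r−k_d = 1.312 d⁻¹ and 1 − D₀(k_r−k_d)/(k_d L₀) = 1 − 1.74×1.312/(0.388×29.5) = 0.8006, so
t_c = ln(4.381 × 0.8006) / 1.312 = 1.255 / 1.312 = 0.9565 d.
L(t_c) = L₀ e^(−k_d t_c) = 29.5 × 0.6900 = 20.35 mg/L, and at the critical point k_r D_c = k_d L, so D_c = (0.388/1.70) × 20.35 = 4.645 mg/L.
Minimum DO = C_s − D_c = 10.2 − 4.645 = 5.555 mg/L.
x_c = v t_c = 0.805 m/s × 0.9565 d × 86400 s/d = 66530 m ≈ 66.5 km.

t_c ≈ 0.956 d; D_c ≈ 4.65 mg/L; min DO ≈ 5.55 mg/L; x_c ≈ 66.5 km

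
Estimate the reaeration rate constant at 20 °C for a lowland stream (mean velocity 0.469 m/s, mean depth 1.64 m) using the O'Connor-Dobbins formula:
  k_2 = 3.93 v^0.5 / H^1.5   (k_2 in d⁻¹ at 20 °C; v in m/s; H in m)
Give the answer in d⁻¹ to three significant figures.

k_2 ≈ 1.28 d⁻¹

k_2 = 3.93 × 0.469^0.5 / 1.64^1.5 = 3.93 × 0.6848 / 2.100 = 1.281 d⁻¹.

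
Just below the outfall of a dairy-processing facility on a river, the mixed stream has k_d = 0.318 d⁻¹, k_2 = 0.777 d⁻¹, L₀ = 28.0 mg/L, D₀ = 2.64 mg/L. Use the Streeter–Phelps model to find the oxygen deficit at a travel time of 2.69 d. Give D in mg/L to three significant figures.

k_d L₀/(k_2−k_d) = 0.318×28.0/(0.777−0.318) = 8.904/0.4590 = 19.40 mg/L.
e^(−k_d t) = e^(−0.318×2.690) = 0.4251; e^(−k_2 t) = e^(−0.777×2.690) = 0.1237.
D = 19.40 × (0.4251 − 0.1237) + 2.64 × 0.1237 = 5.847 + 0.3265 = 6.174 mg/L.

D ≈ 6.17 mg/L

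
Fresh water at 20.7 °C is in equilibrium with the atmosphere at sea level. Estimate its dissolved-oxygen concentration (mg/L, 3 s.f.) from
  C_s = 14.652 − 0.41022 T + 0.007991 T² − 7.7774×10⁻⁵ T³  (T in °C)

C_s ≈ 8.89 mg/L

C_s = 14.652 − 0.41022×20.7 + 0.007991×20.7² − 7.7774×10⁻⁵×20.7³ = 8.895 mg/L.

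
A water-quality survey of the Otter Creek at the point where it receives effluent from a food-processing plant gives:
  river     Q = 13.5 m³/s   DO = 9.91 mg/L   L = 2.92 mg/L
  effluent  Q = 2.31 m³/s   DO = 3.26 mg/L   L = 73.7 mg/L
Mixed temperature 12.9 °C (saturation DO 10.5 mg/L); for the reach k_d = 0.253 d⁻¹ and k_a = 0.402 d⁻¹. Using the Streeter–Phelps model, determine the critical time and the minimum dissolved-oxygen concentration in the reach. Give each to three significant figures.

t_c ≈ 2.63 d; minimum DO ≈ 6.20 mg/L

Mixed DO = (13.5×9.91 + 2.31×3.26)/(13.5+2.31) = 141.3/15.81 = 8.938 mg/L.
Mixed L₀ = (13.5×2.92 + 2.31×73.7)/(15.81) = 209.7/15.81 = 13.26 mg/L.
Initial deficit D₀ = C_s − DO₀ = 10.5 − 8.938 = 1.562 mg/L.
t_c = (1/0.1490) ln[(0.402/0.253)(1 − 1.562×0.1490/(0.253×13.26))] = 6.711 × ln(1.479) = 2.625 d.
D_c = (0.253/0.402) × 13.26 × e^(−0.253×2.625) = 0.6294 × 13.26 × 0.5147 = 4.296 mg/L.
Minimum DO = 10.5 − 4.296 = 6.204 mg/L.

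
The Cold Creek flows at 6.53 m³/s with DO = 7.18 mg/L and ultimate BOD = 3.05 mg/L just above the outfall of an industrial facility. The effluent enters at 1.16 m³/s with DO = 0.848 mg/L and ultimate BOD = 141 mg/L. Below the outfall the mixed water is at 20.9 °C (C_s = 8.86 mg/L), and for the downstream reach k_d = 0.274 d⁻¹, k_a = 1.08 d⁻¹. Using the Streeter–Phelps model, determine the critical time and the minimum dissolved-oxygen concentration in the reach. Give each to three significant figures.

Mixed DO = (6.53×7.18 + 1.16×0.848)/(6.53+1.16) = 47.87/7.690 = 6.225 mg/L.
Mixed L₀ = (6.53×3.05 + 1.16×141)/(7.690) = 183.5/7.690 = 23.86 mg/L.
Initial deficit D₀ = C_s − DO₀ = 8.86 − 6.225 = 2.635 mg/L.
t_c = (1/0.8060) ln[(1.08/0.274)(1 − 2.635×0.8060/(0.274×23.86))] = 1.241 × ln(2.661) = 1.214 d.
D_c = (0.274/1.08) × 23.86 × e^(−0.274×1.214) = 0.2537 × 23.86 × 0.7170 = 4.340 mg/L.
Minimum DO = 8.86 − 4.340 = 4.520 mg/L.

t_c ≈ 1.21 d; minimum DO ≈ 4.52 mg/L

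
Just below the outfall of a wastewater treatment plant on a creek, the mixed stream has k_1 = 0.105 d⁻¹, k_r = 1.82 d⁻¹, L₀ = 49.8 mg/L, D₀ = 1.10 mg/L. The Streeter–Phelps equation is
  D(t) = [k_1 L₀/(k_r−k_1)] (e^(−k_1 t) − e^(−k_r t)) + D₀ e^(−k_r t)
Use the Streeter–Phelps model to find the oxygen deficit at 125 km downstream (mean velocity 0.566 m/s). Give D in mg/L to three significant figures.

Travel time t = x/v = 125 km / (0.566 m/s) = 125000 m / 0.566 m/s = 220800 s = 2.556 d.
k_1 L₀/(k_r−k_1) = 0.105×49.8/(1.82−0.105) = 5.229/1.715 = 3.049 mg/L.
e^(−k_1 t) = e^(−0.105×2.556) = 0.7646; e^(−k_r t) = e^(−1.82×2.556) = 0.009541.
D = 3.049 × (0.7646 − 0.009541) + 1.10 × 0.009541 = 2.302 + 0.01050 = 2.313 mg/L.

D ≈ 2.31 mg/L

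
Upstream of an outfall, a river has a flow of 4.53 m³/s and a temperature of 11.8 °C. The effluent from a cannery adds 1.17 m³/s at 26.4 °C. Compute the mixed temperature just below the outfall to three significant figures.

Flow-weighted mixing: C = (Q_r C_r + Q_w C_w)/(Q_r + Q_w)
= (4.53×11.8 + 1.17×26.4)/(4.53 + 1.17) = 84.34/5.700 = 14.80 °C.

14.8 °C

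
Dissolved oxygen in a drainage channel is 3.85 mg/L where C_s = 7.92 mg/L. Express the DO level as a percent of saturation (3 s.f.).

48.6 % saturation

% saturation = C/C_s × 100 = 3.85/7.92 × 100 = 48.6 %.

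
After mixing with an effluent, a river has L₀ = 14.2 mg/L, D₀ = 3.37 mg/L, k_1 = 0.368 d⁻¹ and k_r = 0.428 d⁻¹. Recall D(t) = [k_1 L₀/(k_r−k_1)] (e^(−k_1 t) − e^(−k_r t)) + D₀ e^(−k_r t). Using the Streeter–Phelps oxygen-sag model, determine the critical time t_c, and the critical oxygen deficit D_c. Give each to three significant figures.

t_c = [1/(k_r−k_1)] ln[(k_r/k_1)(1 − D₀(k_r−k_1)/(k_1 L₀))]
= [1/(0.428−0.368)] ln[(0.428/0.368)(1 − 3.37×0.06000/(0.368×14.2))]
= (1/0.06000) ln[1.163 × 0.9613] = 16.67 × ln(1.118) = 16.67 × 0.1116 = 1.860 d.
D_c = (k_1/k_r) L₀ e^(−k_1 t_c) = (0.368/0.428) × 14.2 × e^(−0.368×1.860) = 0.8598 × 14.2 × 0.5044 = 6.159 mg/L.

t_c ≈ 1.86 d; D_c ≈ 6.16 mg/L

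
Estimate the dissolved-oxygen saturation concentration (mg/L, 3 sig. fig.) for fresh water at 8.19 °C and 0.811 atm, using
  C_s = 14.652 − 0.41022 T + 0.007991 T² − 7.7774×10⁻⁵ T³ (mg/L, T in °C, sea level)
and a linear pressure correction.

At sea level: C_s = 14.652 − 0.41022×8.19 + 0.007991×8.19² − 7.7774×10⁻⁵×8.19³ = 11.79 mg/L.
Pressure correction: C_s' = 11.79 × 0.811 = 9.558 mg/L.

C_s ≈ 9.56 mg/L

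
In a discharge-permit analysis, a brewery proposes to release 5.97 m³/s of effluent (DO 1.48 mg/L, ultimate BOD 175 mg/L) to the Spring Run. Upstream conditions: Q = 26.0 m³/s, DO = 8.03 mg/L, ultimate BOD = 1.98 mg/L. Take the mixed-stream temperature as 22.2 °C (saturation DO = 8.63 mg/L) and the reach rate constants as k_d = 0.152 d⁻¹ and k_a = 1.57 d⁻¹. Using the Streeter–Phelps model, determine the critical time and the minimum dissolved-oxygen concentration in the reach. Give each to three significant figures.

Mixed DO = (26.0×8.03 + 5.97×1.48)/(26.0+5.97) = 217.6/31.97 = 6.807 mg/L.
Mixed L₀ = (26.0×1.98 + 5.97×175)/(31.97) = 1096/31.97 = 34.29 mg/L.
Initial deficit D₀ = C_s − DO₀ = 8.63 − 6.807 = 1.823 mg/L.
t_c = (1/1.418) ln[(1.57/0.152)(1 − 1.823×1.418/(0.152×34.29))] = 0.7052 × ln(5.206) = 1.163 d.
D_c = (0.152/1.57) × 34.29 × e^(−0.152×1.163) = 0.09682 × 34.29 × 0.8379 = 2.782 mg/L.
Minimum DO = 8.63 − 2.782 = 5.848 mg/L.

t_c ≈ 1.16 d; minimum DO ≈ 5.85 mg/L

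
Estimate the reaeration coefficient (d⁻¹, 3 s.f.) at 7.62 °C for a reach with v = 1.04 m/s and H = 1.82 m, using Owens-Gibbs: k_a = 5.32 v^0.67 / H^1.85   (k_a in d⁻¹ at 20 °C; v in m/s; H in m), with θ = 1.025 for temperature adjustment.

k_a(20) = 5.32 × 1.04^0.67 / 1.82^1.85 = 5.32 × 1.027 / 3.028 = 1.804 d⁻¹.
k_a(7.62) = 1.804 × 1.025^(7.62−20) = 1.804 × 0.7366 = 1.329 d⁻¹.

k_a ≈ 1.33 d⁻¹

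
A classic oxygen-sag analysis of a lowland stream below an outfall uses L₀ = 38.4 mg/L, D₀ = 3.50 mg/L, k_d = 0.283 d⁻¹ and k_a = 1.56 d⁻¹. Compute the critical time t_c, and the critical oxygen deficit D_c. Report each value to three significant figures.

With k_a/k_d = 5.512 and 1 − D₀(k_a−k_d)/(k_d L₀) = 0.5887,
t_c = ln(5.512 × 0.5887) / (1.56 − 0.283) = ln(3.245) / 1.277 = 1.177/1.277 = 0.9218 d.
L(t_c) = L₀ e^(−k_d t_c) = 38.4 × 0.7704 = 29.58 mg/L, and at the critical point k_a D_c = k_d L, so D_c = (0.283/1.56) × 29.58 = 5.367 mg/L.

t_c ≈ 0.922 d; D_c ≈ 5.37 mg/L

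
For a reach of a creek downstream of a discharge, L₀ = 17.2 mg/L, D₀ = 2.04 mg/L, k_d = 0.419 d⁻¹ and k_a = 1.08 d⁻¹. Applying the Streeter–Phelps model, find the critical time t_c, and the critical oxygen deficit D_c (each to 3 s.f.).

With k_a/k_d = 2.578 and 1 − D₀(k_a−k_d)/(k_d L₀) = 0.8129,
t_c = ln(2.578 × 0.8129) / (1.08 − 0.419) = ln(2.095) / 0.6610 = 0.7397/0.6610 = 1.119 d.
D_c = (k_d/k_a) L₀ e^(−k_d t_c) = (0.419/1.08) × 17.2 × e^(−0.419×1.119) = 0.3880 × 17.2 × 0.6257 = 4.175 mg/L.

t_c ≈ 1.12 d; D_c ≈ 4.18 mg/L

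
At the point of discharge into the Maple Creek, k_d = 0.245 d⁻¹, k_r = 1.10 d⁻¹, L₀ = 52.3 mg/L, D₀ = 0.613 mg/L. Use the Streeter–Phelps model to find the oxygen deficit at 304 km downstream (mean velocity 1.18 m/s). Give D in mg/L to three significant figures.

D ≈ 6.68 mg/L

Travel time t = x/v = 304 km / (1.18 m/s) = 304000 m / 1.18 m/s = 257600 s = 2.982 d.
k_d L₀/(k_r−k_d) = 0.245×52.3/(1.10−0.245) = 12.81/0.8550 = 14.99 mg/L.
e^(−k_d t) = e^(−0.245×2.982) = 0.4816; e^(−k_r t) = e^(−1.10×2.982) = 0.03763.
D = 14.99 × (0.4816 − 0.03763) + 0.613 × 0.03763 = 6.654 + 0.02307 = 6.677 mg/L.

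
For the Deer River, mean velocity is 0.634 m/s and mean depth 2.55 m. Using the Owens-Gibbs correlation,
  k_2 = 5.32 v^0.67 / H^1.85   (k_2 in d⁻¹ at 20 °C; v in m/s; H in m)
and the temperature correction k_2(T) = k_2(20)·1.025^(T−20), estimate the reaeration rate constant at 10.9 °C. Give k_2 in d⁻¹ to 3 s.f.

k_2(20) = 5.32 × 0.634^0.67 / 2.55^1.85 = 5.32 × 0.7369 / 5.651 = 0.6938 d⁻¹.
k_2(10.9) = 0.6938 × 1.025^(10.9−20) = 0.6938 × 0.7988 = 0.5541 d⁻¹.

k_2 ≈ 0.554 d⁻¹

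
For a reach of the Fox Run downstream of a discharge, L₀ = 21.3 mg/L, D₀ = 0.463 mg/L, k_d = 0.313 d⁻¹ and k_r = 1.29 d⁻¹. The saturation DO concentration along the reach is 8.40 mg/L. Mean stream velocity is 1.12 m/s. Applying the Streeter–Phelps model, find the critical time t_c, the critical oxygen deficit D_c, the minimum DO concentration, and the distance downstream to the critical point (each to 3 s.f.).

With k_r/k_d = 4.121 and 1 − D₀(k_r−k_d)/(k_d L₀) = 0.9321,
t_c = ln(4.121 × 0.9321) / (1.29 − 0.313) = ln(3.842) / 0.9770 = 1.346/0.9770 = 1.378 d.
D_c = (k_d/k_r) L₀ e^(−k_d t_c) = (0.313/1.29) × 21.3 × e^(−0.313×1.378) = 0.2426 × 21.3 × 0.6497 = 3.358 mg/L.
Minimum DO = C_s − D_c = 8.40 − 3.358 = 5.042 mg/L.
x_c = v t_c = 1.12 m/s × 1.378 d × 86400 s/d = 133300 m ≈ 133 km.

t_c ≈ 1.38 d; D_c ≈ 3.36 mg/L; min DO ≈ 5.04 mg/L; x_c ≈ 133 km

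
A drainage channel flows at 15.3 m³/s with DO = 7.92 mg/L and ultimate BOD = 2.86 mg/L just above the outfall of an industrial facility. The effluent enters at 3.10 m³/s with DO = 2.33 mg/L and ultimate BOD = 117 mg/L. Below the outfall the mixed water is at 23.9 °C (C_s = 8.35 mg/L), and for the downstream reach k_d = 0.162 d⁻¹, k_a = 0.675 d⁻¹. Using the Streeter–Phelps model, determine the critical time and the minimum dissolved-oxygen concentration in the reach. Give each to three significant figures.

Mixed DO = (15.3×7.92 + 3.10×2.33)/(15.3+3.10) = 128.4/18.40 = 6.978 mg/L.
Mixed L₀ = (15.3×2.86 + 3.10×117)/(18.40) = 406.5/18.40 = 22.09 mg/L.
Initial deficit D₀ = C_s − DO₀ = 8.35 − 6.978 = 1.372 mg/L.
t_c = (1/0.5130) ln[(0.675/0.162)(1 − 1.372×0.5130/(0.162×22.09))] = 1.949 × ln(3.347) = 2.355 d.
D_c = (0.162/0.675) × 22.09 × e^(−0.162×2.355) = 0.2400 × 22.09 × 0.6828 = 3.620 mg/L.
Minimum DO = 8.35 − 3.620 = 4.730 mg/L.

t_c ≈ 2.36 d; minimum DO ≈ 4.73 mg/L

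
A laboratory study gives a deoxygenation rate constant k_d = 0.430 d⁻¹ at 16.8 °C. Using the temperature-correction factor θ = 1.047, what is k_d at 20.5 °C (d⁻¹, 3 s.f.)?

k_d ≈ 0.510 d⁻¹

k_d(T₂) = k_d(T₁) · θ^(T₂−T₁) = 0.430 × 1.047^(20.5−16.8)
= 0.430 × 1.047^3.70 = 0.430 × 1.185 = 0.5096 d⁻¹.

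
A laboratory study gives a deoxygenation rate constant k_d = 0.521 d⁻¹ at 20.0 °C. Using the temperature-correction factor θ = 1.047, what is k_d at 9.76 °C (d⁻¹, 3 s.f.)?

k_d ≈ 0.326 d⁻¹

k_d(T₂) = k_d(T₁) · θ^(T₂−T₁) = 0.521 × 1.047^(9.76−20.0)
= 0.521 × 1.047^-10.2 = 0.521 × 0.6248 = 0.3255 d⁻¹.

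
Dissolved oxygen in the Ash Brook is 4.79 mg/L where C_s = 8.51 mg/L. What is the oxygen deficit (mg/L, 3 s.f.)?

D ≈ 3.72 mg/L

D = C_s − C = 8.51 − 4.79 = 3.72 mg/L.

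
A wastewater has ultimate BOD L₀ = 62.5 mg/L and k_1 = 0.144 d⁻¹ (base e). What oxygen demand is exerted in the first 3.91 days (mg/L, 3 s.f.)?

y_t = L₀(1 − e^(−k_1 t)) = 62.5 × (1 − e^(−0.144×3.91))
= 62.5 × (1 − 0.5695) = 62.5 × 0.4305 = 26.91 mg/L.

y ≈ 26.9 mg/L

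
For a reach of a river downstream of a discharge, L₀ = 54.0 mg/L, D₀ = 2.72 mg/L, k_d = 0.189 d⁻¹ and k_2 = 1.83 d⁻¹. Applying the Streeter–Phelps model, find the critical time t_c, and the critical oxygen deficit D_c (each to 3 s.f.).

t_c = [1/(k_2−k_d)] ln[(k_2/k_d)(1 − D₀(k_2−k_d)/(k_d L₀))]
= [1/(1.83−0.189)] ln[(1.83/0.189)(1 − 2.72×1.641/(0.189×54.0))]
= (1/1.641) ln[9.683 × 0.5627] = 0.6094 × ln(5.448) = 0.6094 × 1.695 = 1.033 d.
L(t_c) = L₀ e^(−k_d t_c) = 54.0 × 0.8226 = 44.42 mg/L, and at the critical point k_2 D_c = k_d L, so D_c = (0.189/1.83) × 44.42 = 4.588 mg/L.

t_c ≈ 1.03 d; D_c ≈ 4.59 mg/L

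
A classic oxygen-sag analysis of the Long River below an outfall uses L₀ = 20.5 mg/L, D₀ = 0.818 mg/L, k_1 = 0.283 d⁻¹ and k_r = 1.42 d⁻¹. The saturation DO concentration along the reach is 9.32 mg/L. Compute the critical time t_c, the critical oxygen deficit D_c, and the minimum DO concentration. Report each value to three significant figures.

t_c = [1/(k_r−k_1)] ln[(k_r/k_1)(1 − D₀(k_r−k_1)/(k_1 L₀))]
= [1/(1.42−0.283)] ln[(1.42/0.283)(1 − 0.818×1.137/(0.283×20.5))]
= (1/1.137) ln[5.018 × 0.8397] = 0.8795 × ln(4.213) = 0.8795 × 1.438 = 1.265 d.
D_c = (k_1/k_r) L₀ e^(−k_1 t_c) = (0.283/1.42) × 20.5 × e^(−0.283×1.265) = 0.1993 × 20.5 × 0.6991 = 2.856 mg/L.
Minimum DO = C_s − D_c = 9.32 − 2.856 = 6.464 mg/L.

t_c ≈ 1.26 d; D_c ≈ 2.86 mg/L; min DO ≈ 6.46 mg/L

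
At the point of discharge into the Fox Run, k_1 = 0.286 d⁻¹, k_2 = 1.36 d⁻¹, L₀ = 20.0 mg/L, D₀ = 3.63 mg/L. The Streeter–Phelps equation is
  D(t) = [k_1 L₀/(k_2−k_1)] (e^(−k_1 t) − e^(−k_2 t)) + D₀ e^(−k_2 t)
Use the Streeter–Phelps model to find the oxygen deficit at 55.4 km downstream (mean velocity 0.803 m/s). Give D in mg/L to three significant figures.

Travel time t = x/v = 55.4 km / (0.803 m/s) = 55400 m / 0.803 m/s = 68990 s = 0.7985 d.
k_1 L₀/(k_2−k_1) = 0.286×20.0/(1.36−0.286) = 5.720/1.074 = 5.326 mg/L.
e^(−k_1 t) = e^(−0.286×0.7985) = 0.7958; e^(−k_2 t) = e^(−1.36×0.7985) = 0.3376.
D = 5.326 × (0.7958 − 0.3376) + 3.63 × 0.3376 = 2.441 + 1.225 = 3.666 mg/L.

D ≈ 3.67 mg/L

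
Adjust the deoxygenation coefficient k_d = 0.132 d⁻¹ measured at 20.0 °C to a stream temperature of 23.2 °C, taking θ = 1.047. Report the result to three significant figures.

k_d(T₂) = k_d(T₁) · θ^(T₂−T₁) = 0.132 × 1.047^(23.2−20.0)
= 0.132 × 1.047^3.20 = 0.132 × 1.158 = 0.1529 d⁻¹.

k_d ≈ 0.153 d⁻¹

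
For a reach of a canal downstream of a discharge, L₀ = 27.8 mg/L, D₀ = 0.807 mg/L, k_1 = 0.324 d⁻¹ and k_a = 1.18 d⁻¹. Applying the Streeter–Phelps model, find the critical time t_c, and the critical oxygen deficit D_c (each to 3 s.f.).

t_c ≈ 1.42 d; D_c ≈ 4.82 mg/L

At the critical point dD/dt = 0, so k_1 L₀ e^(−k_1 t) = k_a D. Substituting D(t) from the Streeter–Phelps equation and solving for t gives
t_c = ln[(k_a/k_1)(1 − D₀(k_a−k_1)/(k_1 L₀))] / (k_a−k_1).
Here k_a−k_1 = 0.8560 d⁻¹ and 1 − D₀(k_a−k_1)/(k_1 L₀) = 1 − 0.807×0.8560/(0.324×27.8) = 0.9233, so
t_c = ln(3.642 × 0.9233) / 0.8560 = 1.213 / 0.8560 = 1.417 d.
D_c = (k_1/k_a) L₀ e^(−k_1 t_c) = (0.324/1.18) × 27.8 × e^(−0.324×1.417) = 0.2746 × 27.8 × 0.6319 = 4.823 mg/L.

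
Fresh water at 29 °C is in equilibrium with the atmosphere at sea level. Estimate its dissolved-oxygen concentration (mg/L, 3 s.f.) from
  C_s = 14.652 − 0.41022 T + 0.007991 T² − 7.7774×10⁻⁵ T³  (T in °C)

C_s ≈ 7.58 mg/L

C_s = 14.652 − 0.41022×29 + 0.007991×29² − 7.7774×10⁻⁵×29³ = 7.579 mg/L.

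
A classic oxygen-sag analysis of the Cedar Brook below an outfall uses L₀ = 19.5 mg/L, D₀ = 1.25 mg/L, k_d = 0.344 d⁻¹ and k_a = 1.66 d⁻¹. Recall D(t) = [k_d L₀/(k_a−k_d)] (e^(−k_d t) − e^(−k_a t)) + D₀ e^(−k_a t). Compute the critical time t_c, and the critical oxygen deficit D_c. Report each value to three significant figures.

t_c ≈ 0.982 d; D_c ≈ 2.88 mg/L

t_c = [1/(k_a−k_d)] ln[(k_a/k_d)(1 − D₀(k_a−k_d)/(k_d L₀))]
= [1/(1.66−0.344)] ln[(1.66/0.344)(1 − 1.25×1.316/(0.344×19.5))]
= (1/1.316) ln[4.826 × 0.7548] = 0.7599 × ln(3.642) = 0.7599 × 1.293 = 0.9822 d.
D_c = (k_d/k_a) L₀ e^(−k_d t_c) = (0.344/1.66) × 19.5 × e^(−0.344×0.9822) = 0.2072 × 19.5 × 0.7133 = 2.882 mg/L.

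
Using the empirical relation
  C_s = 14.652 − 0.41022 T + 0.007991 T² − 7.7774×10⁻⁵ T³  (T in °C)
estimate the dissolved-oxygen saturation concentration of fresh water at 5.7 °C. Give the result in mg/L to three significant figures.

C_s = 14.652 − 0.41022×5.7 + 0.007991×5.7² − 7.7774×10⁻⁵×5.7³ = 12.56 mg/L.

C_s ≈ 12.6 mg/L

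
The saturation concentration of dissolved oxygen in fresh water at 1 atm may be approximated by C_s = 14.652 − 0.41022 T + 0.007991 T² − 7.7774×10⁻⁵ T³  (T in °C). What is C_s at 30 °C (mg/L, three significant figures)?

C_s = 14.652 − 0.41022×30 + 0.007991×30² − 7.7774×10⁻⁵×30³ = 7.437 mg/L.

C_s ≈ 7.44 mg/L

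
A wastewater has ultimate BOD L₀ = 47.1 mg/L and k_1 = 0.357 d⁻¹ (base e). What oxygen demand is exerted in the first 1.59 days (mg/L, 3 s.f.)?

y ≈ 20.4 mg/L

y_t = L₀(1 − e^(−k_1 t)) = 47.1 × (1 − e^(−0.357×1.59))
= 47.1 × (1 − 0.5669) = 47.1 × 0.4331 = 20.40 mg/L.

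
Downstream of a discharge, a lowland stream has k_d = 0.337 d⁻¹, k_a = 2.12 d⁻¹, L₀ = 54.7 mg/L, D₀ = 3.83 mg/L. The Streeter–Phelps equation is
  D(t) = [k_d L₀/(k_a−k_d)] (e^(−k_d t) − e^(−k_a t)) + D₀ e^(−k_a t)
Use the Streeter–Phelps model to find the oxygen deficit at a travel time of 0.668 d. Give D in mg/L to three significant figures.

k_d L₀/(k_a−k_d) = 0.337×54.7/(2.12−0.337) = 18.43/1.783 = 10.34 mg/L.
e^(−k_d t) = e^(−0.337×0.6680) = 0.7984; e^(−k_a t) = e^(−2.12×0.6680) = 0.2426.
D = 10.34 × (0.7984 − 0.2426) + 3.83 × 0.2426 = 5.746 + 0.9293 = 6.675 mg/L.

D ≈ 6.68 mg/L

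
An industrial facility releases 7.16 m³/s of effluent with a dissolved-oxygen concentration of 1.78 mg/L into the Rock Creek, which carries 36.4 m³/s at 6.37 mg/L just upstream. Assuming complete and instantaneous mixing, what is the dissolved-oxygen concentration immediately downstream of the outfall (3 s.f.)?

Flow-weighted mixing: C = (Q_r C_r + Q_w C_w)/(Q_r + Q_w)
= (36.4×6.37 + 7.16×1.78)/(36.4 + 7.16) = 244.6/43.56 = 5.616 mg/L.

5.62 mg/L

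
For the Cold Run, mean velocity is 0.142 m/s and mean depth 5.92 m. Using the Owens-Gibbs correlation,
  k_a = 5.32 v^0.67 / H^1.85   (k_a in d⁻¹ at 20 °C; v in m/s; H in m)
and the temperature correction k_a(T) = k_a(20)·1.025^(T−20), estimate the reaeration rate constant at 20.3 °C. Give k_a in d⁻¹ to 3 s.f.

k_a ≈ 0.0540 d⁻¹

k_a(20) = 5.32 × 0.142^0.67 / 5.92^1.85 = 5.32 × 0.2704 / 26.84 = 0.05360 d⁻¹.
k_a(20.3) = 0.05360 × 1.025^(20.3−20) = 0.05360 × 1.007 = 0.05400 d⁻¹.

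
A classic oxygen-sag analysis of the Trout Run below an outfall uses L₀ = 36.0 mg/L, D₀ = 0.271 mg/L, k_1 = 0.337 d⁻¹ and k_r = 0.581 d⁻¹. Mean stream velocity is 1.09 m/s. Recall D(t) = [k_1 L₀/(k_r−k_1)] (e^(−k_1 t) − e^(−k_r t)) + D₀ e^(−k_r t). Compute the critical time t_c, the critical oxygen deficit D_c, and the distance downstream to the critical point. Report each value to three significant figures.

With k_r/k_1 = 1.724 and 1 − D₀(k_r−k_1)/(k_1 L₀) = 0.9945,
t_c = ln(1.724 × 0.9945) / (0.581 − 0.337) = ln(1.715) / 0.2440 = 0.5392/0.2440 = 2.210 d.
D_c = (k_1/k_r) L₀ e^(−k_1 t_c) = (0.337/0.581) × 36.0 × e^(−0.337×2.210) = 0.5800 × 36.0 × 0.4749 = 9.916 mg/L.
x_c = v t_c = 1.09 m/s × 2.210 d × 86400 s/d = 208100 m ≈ 208 km.

t_c ≈ 2.21 d; D_c ≈ 9.92 mg/L; x_c ≈ 208 km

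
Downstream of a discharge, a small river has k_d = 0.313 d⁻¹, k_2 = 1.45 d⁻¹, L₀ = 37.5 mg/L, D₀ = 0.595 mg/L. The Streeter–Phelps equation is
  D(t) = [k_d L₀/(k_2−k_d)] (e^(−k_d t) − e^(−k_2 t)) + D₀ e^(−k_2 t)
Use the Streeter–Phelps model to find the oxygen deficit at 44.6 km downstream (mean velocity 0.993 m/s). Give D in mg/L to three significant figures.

Travel time t = x/v = 44.6 km / (0.993 m/s) = 44600 m / 0.993 m/s = 44910 s = 0.5198 d.
k_d L₀/(k_2−k_d) = 0.313×37.5/(1.45−0.313) = 11.74/1.137 = 10.32 mg/L.
e^(−k_d t) = e^(−0.313×0.5198) = 0.8498; e^(−k_2 t) = e^(−1.45×0.5198) = 0.4706.
D = 10.32 × (0.8498 − 0.4706) + 0.595 × 0.4706 = 3.915 + 0.2800 = 4.195 mg/L.

D ≈ 4.20 mg/L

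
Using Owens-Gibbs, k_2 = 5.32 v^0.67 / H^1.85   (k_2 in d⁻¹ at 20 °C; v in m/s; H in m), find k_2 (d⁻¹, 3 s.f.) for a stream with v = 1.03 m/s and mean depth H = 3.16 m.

k_2 = 5.32 × 1.03^0.67 / 3.16^1.85 = 5.32 × 1.020 / 8.403 = 0.6458 d⁻¹.

k_2 ≈ 0.646 d⁻¹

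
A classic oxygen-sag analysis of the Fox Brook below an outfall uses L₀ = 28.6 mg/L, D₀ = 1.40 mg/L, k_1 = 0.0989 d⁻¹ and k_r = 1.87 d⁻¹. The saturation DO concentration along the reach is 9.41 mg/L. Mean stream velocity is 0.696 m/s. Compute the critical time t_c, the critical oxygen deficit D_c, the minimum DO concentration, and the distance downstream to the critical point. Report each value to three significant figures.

With k_r/k_1 = 18.91 and 1 − D₀(k_r−k_1)/(k_1 L₀) = 0.1234,
t_c = ln(18.91 × 0.1234) / (1.87 − 0.0989) = ln(2.333) / 1.771 = 0.8471/1.771 = 0.4783 d.
D_c = (k_1/k_r) L₀ e^(−k_1 t_c) = (0.0989/1.87) × 28.6 × e^(−0.0989×0.4783) = 0.05289 × 28.6 × 0.9538 = 1.443 mg/L.
Minimum DO = C_s − D_c = 9.41 − 1.443 = 7.967 mg/L.
x_c = v t_c = 0.696 m/s × 0.4783 d × 86400 s/d = 28760 m ≈ 28.8 km.

t_c ≈ 0.478 d; D_c ≈ 1.44 mg/L; min DO ≈ 7.97 mg/L; x_c ≈ 28.8 km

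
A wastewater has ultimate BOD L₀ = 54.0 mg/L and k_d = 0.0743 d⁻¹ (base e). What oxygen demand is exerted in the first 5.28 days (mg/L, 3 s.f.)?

y ≈ 17.5 mg/L

y_t = L₀(1 − e^(−k_d t)) = 54.0 × (1 − e^(−0.0743×5.28))
= 54.0 × (1 − 0.6755) = 54.0 × 0.3245 = 17.52 mg/L.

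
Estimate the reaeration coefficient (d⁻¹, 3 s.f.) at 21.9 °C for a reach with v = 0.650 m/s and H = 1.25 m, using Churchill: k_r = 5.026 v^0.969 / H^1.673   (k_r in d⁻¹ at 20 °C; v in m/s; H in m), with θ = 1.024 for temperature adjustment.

k_r ≈ 2.38 d⁻¹

k_r(20) = 5.026 × 0.650^0.969 / 1.25^1.673 = 5.026 × 0.6587 / 1.453 = 2.279 d⁻¹.
k_r(21.9) = 2.279 × 1.024^(21.9−20) = 2.279 × 1.046 = 2.384 d⁻¹.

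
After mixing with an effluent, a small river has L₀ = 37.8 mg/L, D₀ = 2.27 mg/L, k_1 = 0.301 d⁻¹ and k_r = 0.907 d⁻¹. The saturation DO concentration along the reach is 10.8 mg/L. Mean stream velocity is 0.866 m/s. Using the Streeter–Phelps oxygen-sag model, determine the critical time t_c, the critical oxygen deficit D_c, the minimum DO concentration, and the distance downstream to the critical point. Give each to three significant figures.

t_c ≈ 1.61 d; D_c ≈ 7.73 mg/L; min DO ≈ 3.07 mg/L; x_c ≈ 120 km

t_c = [1/(k_r−k_1)] ln[(k_r/k_1)(1 − D₀(k_r−k_1)/(k_1 L₀))]
= [1/(0.907−0.301)] ln[(0.907/0.301)(1 − 2.27×0.6060/(0.301×37.8))]
= (1/0.6060) ln[3.013 × 0.8791] = 1.650 × ln(2.649) = 1.650 × 0.9742 = 1.608 d.
D_c = (k_1/k_r) L₀ e^(−k_1 t_c) = (0.301/0.907) × 37.8 × e^(−0.301×1.608) = 0.3319 × 37.8 × 0.6164 = 7.732 mg/L.
Minimum DO = C_s − D_c = 10.8 − 7.732 = 3.068 mg/L.
x_c = v t_c = 0.866 m/s × 1.608 d × 86400 s/d = 120300 m ≈ 120 km.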